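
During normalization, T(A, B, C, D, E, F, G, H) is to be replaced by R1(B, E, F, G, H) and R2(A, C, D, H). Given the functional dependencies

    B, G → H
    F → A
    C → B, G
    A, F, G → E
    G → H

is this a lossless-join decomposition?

Common attributes: R1 ∩ R2 = {H}.
No dependency enlarges {H}, so (H)⁺ = {H}.
The closure contains neither all of R1 = {B, E, F, G, H} nor all of R2 = {A, C, D, H}, so the common attributes are not a superkey of either fragment. The join is lossy.

No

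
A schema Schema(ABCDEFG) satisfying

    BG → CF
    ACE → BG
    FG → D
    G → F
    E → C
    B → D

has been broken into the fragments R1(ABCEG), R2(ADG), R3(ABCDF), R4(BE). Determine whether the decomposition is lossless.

Chase test. Columns are ABCDEFG; row i has aⱼ where attribute j ∈ Ri, else bᵢⱼ.
Initial tableau (one row per fragment):
  row 1: a1 a2 a3 b14 a5 b16 a7
  row 2: a1 b22 b23 a4 b25 b26 a7
  row 3: a1 a2 a3 a4 b35 a6 b37
  row 4: b41 a2 b43 b44 a5 b46 b47
Rows 1 and 2 agree on G; apply G→F and equate their F entries.
Rows 1 and 4 agree on E; apply E→C and equate their C entries.
Rows 1 and 3 agree on B; apply B→D and equate their D entries.
Rows 1 and 4 agree on B; apply B→D and equate their D entries.
No row becomes fully distinguished — the join is lossy.

No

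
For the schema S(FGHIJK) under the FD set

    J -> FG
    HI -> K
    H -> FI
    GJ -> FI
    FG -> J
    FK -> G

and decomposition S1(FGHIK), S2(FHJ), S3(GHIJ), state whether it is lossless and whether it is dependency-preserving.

Lossless test (chase): Rows 2 and 3 agree on J; apply J→FG and equate their FG entries. Rows 1 and 3 agree on HI; apply HI→K and equate their K entries. Rows 1 and 2 agree on H; apply H→FI and equate their FI entries. Rows 1 and 2 agree on FG; apply FG→J and equate their J entries. Rows 1 and 2 agree on HI; apply HI→K and equate their K entries. Row 1 is now all distinguished symbols — the join is lossless.
Dependency preservation: the restricted closure of {FG} across the fragments never reaches {J}, so FG → J cannot be enforced without a join — not preserved.

lossless but not dependency-preserving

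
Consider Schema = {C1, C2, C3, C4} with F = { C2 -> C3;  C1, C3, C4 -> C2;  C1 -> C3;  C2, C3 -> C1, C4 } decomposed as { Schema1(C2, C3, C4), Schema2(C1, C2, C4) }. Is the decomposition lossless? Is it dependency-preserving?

Lossless test: (C2, C4)⁺ = {C1, C2, C3, C4}, which contains all of one fragment — lossless.
Dependency preservation: the restricted closure of {C1} across the fragments never reaches {C3}, so C1 → C3 cannot be enforced without a join — not preserved.

lossless but not dependency-preserving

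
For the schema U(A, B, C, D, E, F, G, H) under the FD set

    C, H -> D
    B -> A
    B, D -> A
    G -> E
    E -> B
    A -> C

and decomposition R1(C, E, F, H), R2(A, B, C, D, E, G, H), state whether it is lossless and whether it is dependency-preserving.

lossy but dependency-preserving

Lossless test: (C, E, H)⁺ = {A, B, C, D, E, H}, which is a superkey of neither fragment — lossy.
Dependency preservation: every FD's attributes lie within a single fragment, so each can be enforced locally — preserved.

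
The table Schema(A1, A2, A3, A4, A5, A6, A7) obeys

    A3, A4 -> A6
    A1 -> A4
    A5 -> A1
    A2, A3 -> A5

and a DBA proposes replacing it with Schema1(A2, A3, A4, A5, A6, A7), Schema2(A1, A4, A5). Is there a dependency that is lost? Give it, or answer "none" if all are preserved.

none

A3, A4 → A6 lies within Schema1.
A1 → A4 lies within Schema2.
A5 → A1 lies within Schema2.
A2, A3 → A5 lies within Schema1.
Every dependency is enforceable on the fragments, so the decomposition is dependency-preserving.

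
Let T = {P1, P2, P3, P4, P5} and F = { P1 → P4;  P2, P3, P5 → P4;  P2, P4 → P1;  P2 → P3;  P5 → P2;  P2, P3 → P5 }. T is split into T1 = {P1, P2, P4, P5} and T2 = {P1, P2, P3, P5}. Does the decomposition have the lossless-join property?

Yes

Common attributes: T1 ∩ T2 = {P1, P2, P5}.
Closure of {P1, P2, P5}: P1 → P4 applies, adding P4; P2 → P3 applies, adding P3. So (P1, P2, P5)⁺ = {P1, P2, P3, P4, P5}.
This closure contains every attribute of T1, so T1 ∩ T2 → T1. The join is lossless.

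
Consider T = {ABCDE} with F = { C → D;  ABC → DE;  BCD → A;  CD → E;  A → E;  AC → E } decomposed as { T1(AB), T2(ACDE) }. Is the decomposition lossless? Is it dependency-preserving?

Lossless test: (A)⁺ = {AE}, which is a superkey of neither fragment — lossy.
Dependency preservation: the restricted closure of {BCD} across the fragments never reaches {A}, so BCD → A cannot be enforced without a join — not preserved.

lossy and not dependency-preserving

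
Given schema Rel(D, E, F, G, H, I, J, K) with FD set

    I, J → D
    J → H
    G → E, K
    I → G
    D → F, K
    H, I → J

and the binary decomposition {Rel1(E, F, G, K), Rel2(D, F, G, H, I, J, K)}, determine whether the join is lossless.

Yes

Common attributes: Rel1 ∩ Rel2 = {F, G, K}.
Closure of {F, G, K}: G → E, K applies, adding E. So (F, G, K)⁺ = {E, F, G, K}.
This closure contains every attribute of Rel1, so Rel1 ∩ Rel2 → Rel1. The join is lossless.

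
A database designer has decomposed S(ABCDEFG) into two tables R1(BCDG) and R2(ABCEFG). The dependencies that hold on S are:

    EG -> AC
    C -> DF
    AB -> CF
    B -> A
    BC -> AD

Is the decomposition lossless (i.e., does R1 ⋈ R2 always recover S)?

Common attributes: R1 ∩ R2 = {BCG}.
Closure of {BCG}: C → DF applies, adding DF; B → A applies, adding A. So (BCG)⁺ = {ABCDFG}.
This closure contains every attribute of R1, so R1 ∩ R2 → R1. The join is lossless.

Yes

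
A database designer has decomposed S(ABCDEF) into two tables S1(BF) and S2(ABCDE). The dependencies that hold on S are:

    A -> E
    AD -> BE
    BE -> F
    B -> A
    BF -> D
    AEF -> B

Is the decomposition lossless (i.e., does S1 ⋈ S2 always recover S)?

Yes

Common attributes: S1 ∩ S2 = {B}.
Closure of {B}: B → A applies, adding A; A → E applies, adding E; BE → F applies, adding F; BF → D applies, adding D. So (B)⁺ = {ABDEF}.
This closure contains every attribute of S1, so S1 ∩ S2 → S1. The join is lossless.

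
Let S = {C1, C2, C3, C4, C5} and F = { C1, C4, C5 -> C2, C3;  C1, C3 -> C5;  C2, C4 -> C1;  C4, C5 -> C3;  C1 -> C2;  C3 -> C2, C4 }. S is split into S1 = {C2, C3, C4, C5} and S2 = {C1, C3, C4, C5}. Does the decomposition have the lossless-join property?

Common attributes: S1 ∩ S2 = {C3, C4, C5}.
Closure of {C3, C4, C5}: C3 → C2, C4 applies, adding C2; C2, C4 → C1 applies, adding C1. So (C3, C4, C5)⁺ = {C1, C2, C3, C4, C5}.
This closure contains every attribute of S1, so S1 ∩ S2 → S1. The join is lossless.

Yes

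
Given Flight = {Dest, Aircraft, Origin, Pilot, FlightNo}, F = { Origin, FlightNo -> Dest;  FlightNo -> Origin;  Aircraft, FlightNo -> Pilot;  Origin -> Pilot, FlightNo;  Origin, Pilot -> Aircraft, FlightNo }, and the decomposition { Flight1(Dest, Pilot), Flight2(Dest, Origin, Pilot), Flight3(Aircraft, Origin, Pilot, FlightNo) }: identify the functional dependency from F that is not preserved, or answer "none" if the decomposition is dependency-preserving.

none

Origin, FlightNo → Dest: restricted closure across fragments reaches Dest.
FlightNo → Origin lies within Flight3.
Aircraft, FlightNo → Pilot lies within Flight3.
Origin → Pilot, FlightNo lies within Flight3.
Origin, Pilot → Aircraft, FlightNo lies within Flight3.
Every dependency is enforceable on the fragments, so the decomposition is dependency-preserving.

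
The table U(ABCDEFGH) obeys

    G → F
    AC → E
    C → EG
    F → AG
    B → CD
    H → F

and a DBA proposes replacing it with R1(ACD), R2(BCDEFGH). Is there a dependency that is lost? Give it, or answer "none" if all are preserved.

F → AG

Check F → AG: no single fragment contains all of {AFG}, and the restricted closure of {F} across the fragments never reaches {AG}.
G → F is preserved.
AC → E is preserved.
C → EG is preserved.
B → CD is preserved.
H → F is preserved.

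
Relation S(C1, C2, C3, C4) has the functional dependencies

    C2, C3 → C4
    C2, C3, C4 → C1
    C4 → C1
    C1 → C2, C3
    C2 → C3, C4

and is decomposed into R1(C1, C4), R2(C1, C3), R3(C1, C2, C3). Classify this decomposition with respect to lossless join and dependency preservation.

lossless and dependency-preserving

Lossless test (chase): Rows 1 and 2 agree on C1; apply C1→C2, C3 and equate their C2, C3 entries. Rows 1 and 3 agree on C1; apply C1→C2, C3 and equate their C2, C3 entries. Rows 1 and 2 agree on C2; apply C2→C3, C4 and equate their C3, C4 entries. Rows 1 and 3 agree on C2; apply C2→C3, C4 and equate their C3, C4 entries. Row 1 is now all distinguished symbols — the join is lossless.
Dependency preservation: C2, C3 → C4; C2, C3, C4 → C1; C2 → C3, C4 are not contained in any single fragment, but the restricted closure of each left-hand side across the fragments still reaches the right-hand side; the remaining FDs each lie inside some fragment. All dependencies are preserved.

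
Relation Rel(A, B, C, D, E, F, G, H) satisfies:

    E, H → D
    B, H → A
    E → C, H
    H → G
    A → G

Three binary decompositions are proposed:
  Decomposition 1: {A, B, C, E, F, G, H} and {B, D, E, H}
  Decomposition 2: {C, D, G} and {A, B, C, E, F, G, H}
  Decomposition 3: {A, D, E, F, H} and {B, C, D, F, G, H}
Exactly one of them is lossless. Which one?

Decomposition 1: common = {B, E, H}, closure = {A, B, C, D, E, G, H} → lossless.
Decomposition 2: common = {C, G}, closure = {C, G} → lossy.
Decomposition 3: common = {D, F, H}, closure = {D, F, G, H} → lossy.

Decomposition 1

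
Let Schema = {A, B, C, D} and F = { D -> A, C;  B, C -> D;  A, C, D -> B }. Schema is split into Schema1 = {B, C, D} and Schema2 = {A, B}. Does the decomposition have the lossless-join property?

No

Common attributes: Schema1 ∩ Schema2 = {B}.
No dependency enlarges {B}, so (B)⁺ = {B}.
The closure contains neither all of Schema1 = {B, C, D} nor all of Schema2 = {A, B}, so the common attributes are not a superkey of either fragment. The join is lossy.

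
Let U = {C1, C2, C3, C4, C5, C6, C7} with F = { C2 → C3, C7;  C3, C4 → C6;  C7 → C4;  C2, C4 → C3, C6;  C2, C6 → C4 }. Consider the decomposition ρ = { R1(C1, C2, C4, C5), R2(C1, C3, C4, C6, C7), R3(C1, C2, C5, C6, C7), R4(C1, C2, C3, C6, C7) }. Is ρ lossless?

Yes

Chase test. Columns are C1, C2, C3, C4, C5, C6, C7; row i has aⱼ where attribute j ∈ Ri, else bᵢⱼ.
Initial tableau (one row per fragment):
  row 1: a1 a2 b13 a4 a5 b16 b17
  row 2: a1 b22 a3 a4 b25 a6 a7
  row 3: a1 a2 b33 b34 a5 a6 a7
  row 4: a1 a2 a3 b44 b45 a6 a7
Rows 1 and 3 agree on C2; apply C2→C3, C7 and equate their C3, C7 entries.
Rows 1 and 4 agree on C2; apply C2→C3, C7 and equate their C3, C7 entries.
Rows 1 and 2 agree on C3, C4; apply C3, C4→C6 and equate their C6 entries.
Rows 1 and 3 agree on C7; apply C7→C4 and equate their C4 entries.
Rows 1 and 4 agree on C7; apply C7→C4 and equate their C4 entries.
Row 1 is now all distinguished symbols — the join is lossless.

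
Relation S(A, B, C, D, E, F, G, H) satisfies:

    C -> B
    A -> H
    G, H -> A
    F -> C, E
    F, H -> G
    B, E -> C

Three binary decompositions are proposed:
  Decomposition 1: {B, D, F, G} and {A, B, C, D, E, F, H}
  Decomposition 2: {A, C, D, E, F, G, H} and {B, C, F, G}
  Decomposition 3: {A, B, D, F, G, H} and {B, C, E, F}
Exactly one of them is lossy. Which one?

Decomposition 1

Decomposition 1: common = {B, D, F}, closure = {B, C, D, E, F} → lossy.
Decomposition 2: common = {C, F, G}, closure = {B, C, E, F, G} → lossless.
Decomposition 3: common = {B, F}, closure = {B, C, E, F} → lossless.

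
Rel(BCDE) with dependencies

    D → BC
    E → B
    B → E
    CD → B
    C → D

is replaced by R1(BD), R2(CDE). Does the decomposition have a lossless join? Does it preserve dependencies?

Lossless test: (D)⁺ = {BCDE}, which contains all of one fragment — lossless.
Dependency preservation: the restricted closure of {E} across the fragments never reaches {B}, so E → B cannot be enforced without a join — not preserved.

lossless but not dependency-preserving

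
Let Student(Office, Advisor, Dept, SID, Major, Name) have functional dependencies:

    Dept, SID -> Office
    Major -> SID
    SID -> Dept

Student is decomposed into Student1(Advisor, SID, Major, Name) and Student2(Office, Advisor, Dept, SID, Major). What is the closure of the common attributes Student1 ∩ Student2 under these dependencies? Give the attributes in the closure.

Office, Advisor, Dept, SID, Major

Student1 ∩ Student2 = {Advisor, SID, Major}.
SID → Dept applies, adding Dept
Dept, SID → Office applies, adding Office
Closure: {Office, Advisor, Dept, SID, Major}.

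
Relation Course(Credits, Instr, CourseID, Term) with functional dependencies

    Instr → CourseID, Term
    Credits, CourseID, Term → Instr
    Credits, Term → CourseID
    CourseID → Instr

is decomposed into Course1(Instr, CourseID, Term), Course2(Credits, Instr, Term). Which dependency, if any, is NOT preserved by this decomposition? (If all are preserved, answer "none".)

Instr → CourseID, Term lies within Course1.
Credits, CourseID, Term → Instr: restricted closure across fragments reaches Instr.
Credits, Term → CourseID: restricted closure across fragments reaches CourseID.
CourseID → Instr lies within Course1.
Every dependency is enforceable on the fragments, so the decomposition is dependency-preserving.

none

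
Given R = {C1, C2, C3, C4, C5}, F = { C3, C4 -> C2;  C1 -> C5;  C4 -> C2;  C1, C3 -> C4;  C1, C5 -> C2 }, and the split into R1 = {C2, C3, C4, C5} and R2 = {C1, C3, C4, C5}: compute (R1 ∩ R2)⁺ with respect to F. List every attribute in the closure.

R1 ∩ R2 = {C3, C4, C5}.
C3, C4 → C2 applies, adding C2
Closure: {C2, C3, C4, C5}.

C2, C3, C4, C5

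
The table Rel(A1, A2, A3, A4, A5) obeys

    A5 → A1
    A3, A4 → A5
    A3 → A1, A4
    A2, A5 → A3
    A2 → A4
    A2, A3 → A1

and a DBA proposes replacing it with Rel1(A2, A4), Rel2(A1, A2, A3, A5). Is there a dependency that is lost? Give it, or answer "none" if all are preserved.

Check A3 → A1, A4: no single fragment contains all of {A1, A3, A4}, and the restricted closure of {A3} across the fragments never reaches {A1, A4}.
A5 → A1 is preserved.
A3, A4 → A5 is preserved.
A2, A5 → A3 is preserved.
A2 → A4 is preserved.
A2, A3 → A1 is preserved.

A3 → A1, A4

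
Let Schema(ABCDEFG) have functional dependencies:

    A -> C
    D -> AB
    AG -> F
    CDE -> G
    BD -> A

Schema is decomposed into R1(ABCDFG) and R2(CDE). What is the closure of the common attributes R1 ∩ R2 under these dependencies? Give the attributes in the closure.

R1 ∩ R2 = {CD}.
D → AB applies, adding AB
Closure: {ABCD}.

ABCD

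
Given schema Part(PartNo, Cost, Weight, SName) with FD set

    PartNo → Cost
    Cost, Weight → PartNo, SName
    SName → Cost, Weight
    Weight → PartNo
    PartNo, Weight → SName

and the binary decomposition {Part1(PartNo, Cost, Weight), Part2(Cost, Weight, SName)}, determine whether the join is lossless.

Common attributes: Part1 ∩ Part2 = {Cost, Weight}.
Closure of {Cost, Weight}: Cost, Weight → PartNo, SName applies, adding PartNo, SName. So (Cost, Weight)⁺ = {PartNo, Cost, Weight, SName}.
This closure contains every attribute of Part1, so Part1 ∩ Part2 → Part1. The join is lossless.

Yes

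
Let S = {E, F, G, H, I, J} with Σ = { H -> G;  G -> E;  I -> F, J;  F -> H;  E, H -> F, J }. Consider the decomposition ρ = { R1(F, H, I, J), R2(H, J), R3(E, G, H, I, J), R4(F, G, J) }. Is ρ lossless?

Yes

Chase test. Columns are E, F, G, H, I, J; row i has aⱼ where attribute j ∈ Ri, else bᵢⱼ.
Initial tableau (one row per fragment):
  row 1: b11 a2 b13 a4 a5 a6
  row 2: b21 b22 b23 a4 b25 a6
  row 3: a1 b32 a3 a4 a5 a6
  row 4: b41 a2 a3 b44 b45 a6
Rows 1 and 2 agree on H; apply H→G and equate their G entries.
Rows 1 and 3 agree on H; apply H→G and equate their G entries.
Rows 1 and 2 agree on G; apply G→E and equate their E entries.
Rows 1 and 3 agree on G; apply G→E and equate their E entries.
Rows 1 and 4 agree on G; apply G→E and equate their E entries.
Rows 1 and 3 agree on I; apply I→F, J and equate their F, J entries.
Rows 1 and 4 agree on F; apply F→H and equate their H entries.
Rows 1 and 2 agree on E, H; apply E, H→F, J and equate their F, J entries.
Row 1 is now all distinguished symbols — the join is lossless.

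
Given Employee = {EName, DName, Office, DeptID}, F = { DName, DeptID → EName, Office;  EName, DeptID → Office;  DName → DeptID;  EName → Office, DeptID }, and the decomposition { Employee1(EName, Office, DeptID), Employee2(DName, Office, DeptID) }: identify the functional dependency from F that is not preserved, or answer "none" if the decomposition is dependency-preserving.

DName, DeptID → EName, Office

Check DName, DeptID → EName, Office: no single fragment contains all of {EName, DName, Office, DeptID}, and the restricted closure of {DName, DeptID} across the fragments never reaches {EName, Office}.
EName, DeptID → Office is preserved.
DName → DeptID is preserved.
EName → Office, DeptID is preserved.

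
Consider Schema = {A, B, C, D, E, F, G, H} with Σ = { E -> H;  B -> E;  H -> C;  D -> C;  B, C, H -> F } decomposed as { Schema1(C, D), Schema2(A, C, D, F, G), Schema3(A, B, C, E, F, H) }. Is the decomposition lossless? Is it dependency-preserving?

lossy but dependency-preserving

Lossless test (chase): applying each FD to every pair of rows produces no changes in the tableau, so no row becomes fully distinguished — the join is lossy.
Dependency preservation: every FD's attributes lie within a single fragment, so each can be enforced locally — preserved.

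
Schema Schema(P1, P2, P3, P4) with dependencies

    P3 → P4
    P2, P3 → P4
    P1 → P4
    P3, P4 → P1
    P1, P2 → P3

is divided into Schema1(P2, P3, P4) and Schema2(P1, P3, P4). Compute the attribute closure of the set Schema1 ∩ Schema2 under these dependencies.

Schema1 ∩ Schema2 = {P3, P4}.
P3, P4 → P1 applies, adding P1
Closure: {P1, P3, P4}.

P1, P3, P4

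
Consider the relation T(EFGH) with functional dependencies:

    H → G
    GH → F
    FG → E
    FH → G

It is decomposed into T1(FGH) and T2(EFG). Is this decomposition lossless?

Yes

Common attributes: T1 ∩ T2 = {FG}.
Closure of {FG}: FG → E applies, adding E. So (FG)⁺ = {EFG}.
This closure contains every attribute of T2, so T1 ∩ T2 → T2. The join is lossless.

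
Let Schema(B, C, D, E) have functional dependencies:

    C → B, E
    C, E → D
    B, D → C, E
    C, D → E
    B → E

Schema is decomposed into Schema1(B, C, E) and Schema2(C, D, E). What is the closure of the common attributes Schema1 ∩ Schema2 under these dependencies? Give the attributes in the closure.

Schema1 ∩ Schema2 = {C, E}.
C → B, E applies, adding B
C, E → D applies, adding D
Closure: {B, C, D, E}.

B, C, D, E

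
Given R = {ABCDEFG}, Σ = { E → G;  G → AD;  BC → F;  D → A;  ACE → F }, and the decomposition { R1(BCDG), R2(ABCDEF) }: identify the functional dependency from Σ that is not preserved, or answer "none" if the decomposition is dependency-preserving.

E → G

Check E → G: no single fragment contains all of {EG}, and the restricted closure of {E} across the fragments never reaches {G}.
G → AD is preserved.
BC → F is preserved.
D → A is preserved.
ACE → F is preserved.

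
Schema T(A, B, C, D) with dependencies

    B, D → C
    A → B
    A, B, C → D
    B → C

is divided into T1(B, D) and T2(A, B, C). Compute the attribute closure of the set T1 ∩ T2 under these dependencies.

T1 ∩ T2 = {B}.
B → C applies, adding C
Closure: {B, C}.

B, C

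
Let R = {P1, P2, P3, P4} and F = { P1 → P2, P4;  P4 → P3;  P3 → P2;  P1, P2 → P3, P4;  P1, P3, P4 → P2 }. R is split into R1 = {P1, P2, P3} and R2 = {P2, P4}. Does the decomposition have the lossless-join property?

Common attributes: R1 ∩ R2 = {P2}.
No dependency enlarges {P2}, so (P2)⁺ = {P2}.
The closure contains neither all of R1 = {P1, P2, P3} nor all of R2 = {P2, P4}, so the common attributes are not a superkey of either fragment. The join is lossy.

No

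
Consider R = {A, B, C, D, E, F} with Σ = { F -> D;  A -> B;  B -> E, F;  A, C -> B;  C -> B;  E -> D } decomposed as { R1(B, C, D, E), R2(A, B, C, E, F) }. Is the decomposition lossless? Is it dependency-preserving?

Lossless test: (B, C, E)⁺ = {B, C, D, E, F}, which contains all of one fragment — lossless.
Dependency preservation: the restricted closure of {F} across the fragments never reaches {D}, so F → D cannot be enforced without a join — not preserved.

lossless but not dependency-preserving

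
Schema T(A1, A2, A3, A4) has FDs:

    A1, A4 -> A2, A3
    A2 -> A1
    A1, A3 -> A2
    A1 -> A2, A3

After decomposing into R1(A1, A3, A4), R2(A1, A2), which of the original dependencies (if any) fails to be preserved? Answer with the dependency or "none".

A1, A4 → A2, A3: restricted closure across fragments reaches A2, A3.
A2 → A1 lies within R2.
A1, A3 → A2: restricted closure across fragments reaches A2.
A1 → A2, A3: restricted closure across fragments reaches A2, A3.
Every dependency is enforceable on the fragments, so the decomposition is dependency-preserving.

none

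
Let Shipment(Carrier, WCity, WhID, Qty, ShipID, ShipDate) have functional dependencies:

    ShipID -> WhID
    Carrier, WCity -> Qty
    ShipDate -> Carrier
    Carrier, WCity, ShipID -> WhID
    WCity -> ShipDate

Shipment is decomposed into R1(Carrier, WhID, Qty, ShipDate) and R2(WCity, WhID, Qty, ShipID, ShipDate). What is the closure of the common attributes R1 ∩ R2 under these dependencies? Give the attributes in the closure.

Carrier, WhID, Qty, ShipDate

R1 ∩ R2 = {WhID, Qty, ShipDate}.
ShipDate → Carrier applies, adding Carrier
Closure: {Carrier, WhID, Qty, ShipDate}.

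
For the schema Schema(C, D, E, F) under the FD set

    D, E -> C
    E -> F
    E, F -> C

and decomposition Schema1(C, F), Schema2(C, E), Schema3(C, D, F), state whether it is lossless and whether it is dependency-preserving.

Lossless test (chase): applying each FD to every pair of rows produces no changes in the tableau, so no row becomes fully distinguished — the join is lossy.
Dependency preservation: the restricted closure of {E} across the fragments never reaches {F}, so E → F cannot be enforced without a join — not preserved.

lossy and not dependency-preserving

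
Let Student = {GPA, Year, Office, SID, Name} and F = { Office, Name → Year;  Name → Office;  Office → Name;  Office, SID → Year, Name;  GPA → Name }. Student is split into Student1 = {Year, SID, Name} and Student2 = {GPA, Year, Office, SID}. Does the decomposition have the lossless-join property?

Common attributes: Student1 ∩ Student2 = {Year, SID}.
No dependency enlarges {Year, SID}, so (Year, SID)⁺ = {Year, SID}.
The closure contains neither all of Student1 = {Year, SID, Name} nor all of Student2 = {GPA, Year, Office, SID}, so the common attributes are not a superkey of either fragment. The join is lossy.

No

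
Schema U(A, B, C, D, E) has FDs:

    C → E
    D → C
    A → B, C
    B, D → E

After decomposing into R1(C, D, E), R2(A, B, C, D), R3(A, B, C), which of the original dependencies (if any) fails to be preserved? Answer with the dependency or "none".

C → E lies within R1.
D → C lies within R1.
A → B, C lies within R2.
B, D → E: restricted closure across fragments reaches E.
Every dependency is enforceable on the fragments, so the decomposition is dependency-preserving.

none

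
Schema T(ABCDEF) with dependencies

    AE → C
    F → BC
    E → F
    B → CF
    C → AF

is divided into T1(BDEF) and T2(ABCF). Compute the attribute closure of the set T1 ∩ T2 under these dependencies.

ABCF

T1 ∩ T2 = {BF}.
F → BC applies, adding C
C → AF applies, adding A
Closure: {ABCF}.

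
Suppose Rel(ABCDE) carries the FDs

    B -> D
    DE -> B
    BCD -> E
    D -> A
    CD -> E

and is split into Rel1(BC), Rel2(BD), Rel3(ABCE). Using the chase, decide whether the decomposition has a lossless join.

Yes

Chase test. Columns are ABCDE; row i has aⱼ where attribute j ∈ Reli, else bᵢⱼ.
Initial tableau (one row per fragment):
  row 1: b11 a2 a3 b14 b15
  row 2: b21 a2 b23 a4 b25
  row 3: a1 a2 a3 b34 a5
Rows 1 and 2 agree on B; apply B→D and equate their D entries.
Rows 1 and 3 agree on B; apply B→D and equate their D entries.
Rows 1 and 3 agree on BCD; apply BCD→E and equate their E entries.
Rows 1 and 2 agree on D; apply D→A and equate their A entries.
Rows 1 and 3 agree on D; apply D→A and equate their A entries.
Row 1 is now all distinguished symbols — the join is lossless.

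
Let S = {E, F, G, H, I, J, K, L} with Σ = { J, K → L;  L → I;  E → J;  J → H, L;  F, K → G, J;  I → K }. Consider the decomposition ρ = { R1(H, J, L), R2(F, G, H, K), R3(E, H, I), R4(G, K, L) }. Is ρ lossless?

Chase test. Columns are E, F, G, H, I, J, K, L; row i has aⱼ where attribute j ∈ Ri, else bᵢⱼ.
Initial tableau (one row per fragment):
  row 1: b11 b12 b13 a4 b15 a6 b17 a8
  row 2: b21 a2 a3 a4 b25 b26 a7 b28
  row 3: a1 b32 b33 a4 a5 b36 b37 b38
  row 4: b41 b42 a3 b44 b45 b46 a7 a8
Rows 1 and 4 agree on L; apply L→I and equate their I entries.
Rows 1 and 4 agree on I; apply I→K and equate their K entries.
No row becomes fully distinguished — the join is lossy.

No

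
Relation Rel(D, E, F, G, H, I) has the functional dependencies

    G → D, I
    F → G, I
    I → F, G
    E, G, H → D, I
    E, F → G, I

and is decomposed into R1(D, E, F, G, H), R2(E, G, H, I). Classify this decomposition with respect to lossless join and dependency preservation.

lossless and dependency-preserving

Lossless test: (E, G, H)⁺ = {D, E, F, G, H, I}, which contains all of one fragment — lossless.
Dependency preservation: G → D, I; F → G, I; I → F, G; E, G, H → D, I; E, F → G, I are not contained in any single fragment, but the restricted closure of each left-hand side across the fragments still reaches the right-hand side; the remaining FDs each lie inside some fragment. All dependencies are preserved.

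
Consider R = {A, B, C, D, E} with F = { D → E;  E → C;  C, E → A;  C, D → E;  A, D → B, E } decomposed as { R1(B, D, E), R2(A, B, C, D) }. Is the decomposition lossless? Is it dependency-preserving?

Lossless test: (B, D)⁺ = {A, B, C, D, E}, which contains all of one fragment — lossless.
Dependency preservation: the restricted closure of {E} across the fragments never reaches {C}, so E → C cannot be enforced without a join — not preserved.

lossless but not dependency-preserving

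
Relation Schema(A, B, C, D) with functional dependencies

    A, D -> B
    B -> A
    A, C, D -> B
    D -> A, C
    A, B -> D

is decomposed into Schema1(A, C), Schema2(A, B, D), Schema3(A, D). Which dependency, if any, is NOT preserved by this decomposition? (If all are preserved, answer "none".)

Check D → A, C: no single fragment contains all of {A, C, D}, and the restricted closure of {D} across the fragments never reaches {A, C}.
A, D → B is preserved.
B → A is preserved.
A, C, D → B is preserved.
A, B → D is preserved.

D -> A, C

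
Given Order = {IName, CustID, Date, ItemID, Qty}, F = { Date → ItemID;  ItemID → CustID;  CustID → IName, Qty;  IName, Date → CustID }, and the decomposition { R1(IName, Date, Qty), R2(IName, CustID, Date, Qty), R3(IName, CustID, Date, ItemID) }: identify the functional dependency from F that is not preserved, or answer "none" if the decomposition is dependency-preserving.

none

Date → ItemID lies within R3.
ItemID → CustID lies within R3.
CustID → IName, Qty lies within R2.
IName, Date → CustID lies within R2.
Every dependency is enforceable on the fragments, so the decomposition is dependency-preserving.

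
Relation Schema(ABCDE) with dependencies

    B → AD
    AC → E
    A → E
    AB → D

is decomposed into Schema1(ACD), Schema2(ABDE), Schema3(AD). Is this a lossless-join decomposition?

Chase test. Columns are ABCDE; row i has aⱼ where attribute j ∈ Schemai, else bᵢⱼ.
Initial tableau (one row per fragment):
  row 1: a1 b12 a3 a4 b15
  row 2: a1 a2 b23 a4 a5
  row 3: a1 b32 b33 a4 b35
Rows 1 and 2 agree on A; apply A→E and equate their E entries.
Rows 1 and 3 agree on A; apply A→E and equate their E entries.
No row becomes fully distinguished — the join is lossy.

No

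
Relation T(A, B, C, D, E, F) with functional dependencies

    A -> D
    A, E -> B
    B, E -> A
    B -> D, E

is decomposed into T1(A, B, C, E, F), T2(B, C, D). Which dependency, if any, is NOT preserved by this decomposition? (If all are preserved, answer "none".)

A -> D

Check A → D: no single fragment contains all of {A, D}, and the restricted closure of {A} across the fragments never reaches {D}.
A, E → B is preserved.
B, E → A is preserved.
B → D, E is preserved.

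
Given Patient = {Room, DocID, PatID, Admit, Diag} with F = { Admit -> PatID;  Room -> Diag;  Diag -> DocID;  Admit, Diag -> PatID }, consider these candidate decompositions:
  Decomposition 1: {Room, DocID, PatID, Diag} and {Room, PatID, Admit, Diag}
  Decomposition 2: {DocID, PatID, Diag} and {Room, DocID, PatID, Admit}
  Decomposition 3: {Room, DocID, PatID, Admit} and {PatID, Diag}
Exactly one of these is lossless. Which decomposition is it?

Decomposition 1

Decomposition 1: common = {Room, PatID, Diag}, closure = {Room, DocID, PatID, Diag} → lossless.
Decomposition 2: common = {DocID, PatID}, closure = {DocID, PatID} → lossy.
Decomposition 3: common = {PatID}, closure = {PatID} → lossy.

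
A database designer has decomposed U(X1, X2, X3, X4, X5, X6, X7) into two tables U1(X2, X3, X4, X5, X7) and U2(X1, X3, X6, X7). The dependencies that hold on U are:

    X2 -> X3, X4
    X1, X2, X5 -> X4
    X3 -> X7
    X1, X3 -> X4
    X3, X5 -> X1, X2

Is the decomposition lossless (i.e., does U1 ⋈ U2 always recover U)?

No

Common attributes: U1 ∩ U2 = {X3, X7}.
No dependency enlarges {X3, X7}, so (X3, X7)⁺ = {X3, X7}.
The closure contains neither all of U1 = {X2, X3, X4, X5, X7} nor all of U2 = {X1, X3, X6, X7}, so the common attributes are not a superkey of either fragment. The join is lossy.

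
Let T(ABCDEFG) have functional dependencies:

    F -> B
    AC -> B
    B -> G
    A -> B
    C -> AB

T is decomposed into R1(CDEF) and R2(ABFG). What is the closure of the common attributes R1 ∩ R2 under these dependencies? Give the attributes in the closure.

R1 ∩ R2 = {F}.
F → B applies, adding B
B → G applies, adding G
Closure: {BFG}.

BFG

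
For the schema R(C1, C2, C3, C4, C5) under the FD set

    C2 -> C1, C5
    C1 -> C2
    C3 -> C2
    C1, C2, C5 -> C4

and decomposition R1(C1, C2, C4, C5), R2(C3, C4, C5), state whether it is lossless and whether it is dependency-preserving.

lossy and not dependency-preserving

Lossless test: (C4, C5)⁺ = {C4, C5}, which is a superkey of neither fragment — lossy.
Dependency preservation: the restricted closure of {C3} across the fragments never reaches {C2}, so C3 → C2 cannot be enforced without a join — not preserved.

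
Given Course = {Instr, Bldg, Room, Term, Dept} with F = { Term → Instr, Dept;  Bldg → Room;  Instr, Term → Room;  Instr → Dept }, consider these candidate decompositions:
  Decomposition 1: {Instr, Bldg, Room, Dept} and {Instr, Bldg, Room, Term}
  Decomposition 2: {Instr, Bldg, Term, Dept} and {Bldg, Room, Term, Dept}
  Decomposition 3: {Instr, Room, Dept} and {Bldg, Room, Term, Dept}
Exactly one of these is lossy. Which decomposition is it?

Decomposition 3

Decomposition 1: common = {Instr, Bldg, Room}, closure = {Instr, Bldg, Room, Dept} → lossless.
Decomposition 2: common = {Bldg, Term, Dept}, closure = {Instr, Bldg, Room, Term, Dept} → lossless.
Decomposition 3: common = {Room, Dept}, closure = {Room, Dept} → lossy.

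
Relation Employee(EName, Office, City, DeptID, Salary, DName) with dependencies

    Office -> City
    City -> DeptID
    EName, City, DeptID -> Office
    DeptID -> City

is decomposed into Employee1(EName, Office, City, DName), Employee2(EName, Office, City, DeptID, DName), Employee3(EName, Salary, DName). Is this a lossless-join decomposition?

Chase test. Columns are EName, Office, City, DeptID, Salary, DName; row i has aⱼ where attribute j ∈ Employeei, else bᵢⱼ.
Initial tableau (one row per fragment):
  row 1: a1 a2 a3 b14 b15 a6
  row 2: a1 a2 a3 a4 b25 a6
  row 3: a1 b32 b33 b34 a5 a6
Rows 1 and 2 agree on City; apply City→DeptID and equate their DeptID entries.
No row becomes fully distinguished — the join is lossy.

No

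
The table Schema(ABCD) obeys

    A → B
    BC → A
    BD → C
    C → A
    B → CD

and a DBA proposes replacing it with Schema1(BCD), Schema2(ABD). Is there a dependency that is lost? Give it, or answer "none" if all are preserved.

A → B lies within Schema2.
BC → A: restricted closure across fragments reaches A.
BD → C lies within Schema1.
C → A: restricted closure across fragments reaches A.
B → CD lies within Schema1.
Every dependency is enforceable on the fragments, so the decomposition is dependency-preserving.

none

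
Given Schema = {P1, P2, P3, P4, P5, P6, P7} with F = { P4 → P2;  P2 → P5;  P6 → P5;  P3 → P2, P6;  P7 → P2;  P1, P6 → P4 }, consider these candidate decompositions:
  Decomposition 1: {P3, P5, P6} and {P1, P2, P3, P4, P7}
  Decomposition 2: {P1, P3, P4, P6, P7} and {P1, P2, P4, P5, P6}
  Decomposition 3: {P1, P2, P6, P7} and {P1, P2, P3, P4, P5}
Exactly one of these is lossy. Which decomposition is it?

Decomposition 1: common = {P3}, closure = {P2, P3, P5, P6} → lossless.
Decomposition 2: common = {P1, P4, P6}, closure = {P1, P2, P4, P5, P6} → lossless.
Decomposition 3: common = {P1, P2}, closure = {P1, P2, P5} → lossy.

Decomposition 3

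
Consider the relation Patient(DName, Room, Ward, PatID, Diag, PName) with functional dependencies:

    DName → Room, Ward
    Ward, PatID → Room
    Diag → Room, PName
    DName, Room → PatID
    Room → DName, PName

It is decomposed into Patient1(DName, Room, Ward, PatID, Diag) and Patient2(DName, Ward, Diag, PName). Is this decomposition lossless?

Yes

Common attributes: Patient1 ∩ Patient2 = {DName, Ward, Diag}.
Closure of {DName, Ward, Diag}: DName → Room, Ward applies, adding Room; Diag → Room, PName applies, adding PName; DName, Room → PatID applies, adding PatID. So (DName, Ward, Diag)⁺ = {DName, Room, Ward, PatID, Diag, PName}.
This closure contains every attribute of Patient1, so Patient1 ∩ Patient2 → Patient1. The join is lossless.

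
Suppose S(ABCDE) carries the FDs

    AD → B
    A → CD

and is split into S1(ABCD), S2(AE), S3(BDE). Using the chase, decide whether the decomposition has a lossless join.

Yes

Chase test. Columns are ABCDE; row i has aⱼ where attribute j ∈ Si, else bᵢⱼ.
Initial tableau (one row per fragment):
  row 1: a1 a2 a3 a4 b15
  row 2: a1 b22 b23 b24 a5
  row 3: b31 a2 b33 a4 a5
Rows 1 and 2 agree on A; apply A→CD and equate their CD entries.
Rows 1 and 2 agree on AD; apply AD→B and equate their B entries.
Row 2 is now all distinguished symbols — the join is lossless.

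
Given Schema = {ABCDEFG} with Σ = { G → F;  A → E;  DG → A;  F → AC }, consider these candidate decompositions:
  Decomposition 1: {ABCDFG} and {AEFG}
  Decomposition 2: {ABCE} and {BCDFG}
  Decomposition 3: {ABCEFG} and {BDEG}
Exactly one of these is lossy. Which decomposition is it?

Decomposition 2

Decomposition 1: common = {AFG}, closure = {ACEFG} → lossless.
Decomposition 2: common = {BC}, closure = {BC} → lossy.
Decomposition 3: common = {BEG}, closure = {ABCEFG} → lossless.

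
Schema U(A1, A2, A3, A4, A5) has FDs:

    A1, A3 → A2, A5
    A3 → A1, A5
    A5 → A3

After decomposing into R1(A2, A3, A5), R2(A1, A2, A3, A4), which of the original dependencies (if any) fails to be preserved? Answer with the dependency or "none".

A1, A3 → A2, A5: restricted closure across fragments reaches A2, A5.
A3 → A1, A5: restricted closure across fragments reaches A1, A5.
A5 → A3 lies within R1.
Every dependency is enforceable on the fragments, so the decomposition is dependency-preserving.

none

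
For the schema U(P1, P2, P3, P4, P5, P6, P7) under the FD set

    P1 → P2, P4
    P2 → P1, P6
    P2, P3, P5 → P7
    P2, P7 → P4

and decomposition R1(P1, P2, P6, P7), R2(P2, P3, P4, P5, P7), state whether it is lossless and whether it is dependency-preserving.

Lossless test: (P2, P7)⁺ = {P1, P2, P4, P6, P7}, which contains all of one fragment — lossless.
Dependency preservation: P1 → P2, P4 is not contained in any single fragment, but the restricted closure of its left-hand side across the fragments still reaches the right-hand side; the remaining FDs each lie inside some fragment. All dependencies are preserved.

lossless and dependency-preserving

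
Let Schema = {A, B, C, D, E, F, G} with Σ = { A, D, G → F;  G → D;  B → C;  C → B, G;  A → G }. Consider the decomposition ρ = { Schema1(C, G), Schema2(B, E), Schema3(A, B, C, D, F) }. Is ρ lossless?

No

Chase test. Columns are A, B, C, D, E, F, G; row i has aⱼ where attribute j ∈ Schemai, else bᵢⱼ.
Initial tableau (one row per fragment):
  row 1: b11 b12 a3 b14 b15 b16 a7
  row 2: b21 a2 b23 b24 a5 b26 b27
  row 3: a1 a2 a3 a4 b35 a6 b37
Rows 2 and 3 agree on B; apply B→C and equate their C entries.
Rows 1 and 2 agree on C; apply C→B, G and equate their B, G entries.
Rows 1 and 3 agree on C; apply C→B, G and equate their B, G entries.
Rows 1 and 2 agree on G; apply G→D and equate their D entries.
Rows 1 and 3 agree on G; apply G→D and equate their D entries.
No row becomes fully distinguished — the join is lossy.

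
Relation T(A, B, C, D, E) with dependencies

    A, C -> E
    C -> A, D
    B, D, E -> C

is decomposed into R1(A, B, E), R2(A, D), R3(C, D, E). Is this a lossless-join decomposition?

No

Chase test. Columns are A, B, C, D, E; row i has aⱼ where attribute j ∈ Ri, else bᵢⱼ.
Initial tableau (one row per fragment):
  row 1: a1 a2 b13 b14 a5
  row 2: a1 b22 b23 a4 b25
  row 3: b31 b32 a3 a4 a5
No row becomes fully distinguished — the join is lossy.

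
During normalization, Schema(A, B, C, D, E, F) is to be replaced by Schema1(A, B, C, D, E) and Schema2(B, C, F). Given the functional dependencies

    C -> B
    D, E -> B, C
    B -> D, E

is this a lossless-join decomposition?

No

Common attributes: Schema1 ∩ Schema2 = {B, C}.
Closure of {B, C}: B → D, E applies, adding D, E. So (B, C)⁺ = {B, C, D, E}.
The closure contains neither all of Schema1 = {A, B, C, D, E} nor all of Schema2 = {B, C, F}, so the common attributes are not a superkey of either fragment. The join is lossy.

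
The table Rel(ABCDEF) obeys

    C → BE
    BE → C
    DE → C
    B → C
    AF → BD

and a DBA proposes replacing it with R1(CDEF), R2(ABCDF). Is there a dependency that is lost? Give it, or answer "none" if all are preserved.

none

C → BE: restricted closure across fragments reaches BE.
BE → C: restricted closure across fragments reaches C.
DE → C lies within R1.
B → C lies within R2.
AF → BD lies within R2.
Every dependency is enforceable on the fragments, so the decomposition is dependency-preserving.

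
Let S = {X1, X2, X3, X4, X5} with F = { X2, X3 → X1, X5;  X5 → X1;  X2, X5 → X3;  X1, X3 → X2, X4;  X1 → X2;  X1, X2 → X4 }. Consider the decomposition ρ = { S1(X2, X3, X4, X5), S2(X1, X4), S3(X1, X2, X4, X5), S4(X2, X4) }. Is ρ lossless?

Chase test. Columns are X1, X2, X3, X4, X5; row i has aⱼ where attribute j ∈ Si, else bᵢⱼ.
Initial tableau (one row per fragment):
  row 1: b11 a2 a3 a4 a5
  row 2: a1 b22 b23 a4 b25
  row 3: a1 a2 b33 a4 a5
  row 4: b41 a2 b43 a4 b45
Rows 1 and 3 agree on X5; apply X5→X1 and equate their X1 entries.
Rows 1 and 3 agree on X2, X5; apply X2, X5→X3 and equate their X3 entries.
Rows 1 and 2 agree on X1; apply X1→X2 and equate their X2 entries.
Row 1 is now all distinguished symbols — the join is lossless.

Yes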